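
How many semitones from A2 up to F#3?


Step by step:
Absolute semitone position = octave×12 + chromatic position
A2: 2×12 + 9 = 33
F#3: 3×12 + 6 = 42
Difference = 42 - 33 = 9
= 9 semitones


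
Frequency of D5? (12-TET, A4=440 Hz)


Step by step:
f = 440 × 2^(n/12) where n = semitones from A4
D5: 5 semitones from A4
f = 440 × 2^(5/12)
f = 587.33 Hz


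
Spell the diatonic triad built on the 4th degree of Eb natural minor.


Working:
Eb natural minor scale: Eb F Gb Ab Bb Cb Db
Diatonic triad on degree 4 stacks scale notes 4, 6, 1: Ab Cb Eb
Ab→Cb = 3 semitones; Ab→Eb = 7 semitones → minor triad
= Ab Cb Eb (minor)


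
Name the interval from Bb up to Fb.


Letter names: B → F spans 5 letter names → a 5th
Semitones: Bb → Fb = 6 half-steps
A 5th of 6 semitones is a diminished 5th
= diminished 5th


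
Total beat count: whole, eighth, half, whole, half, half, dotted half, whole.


Working:
Beat values:
  whole = 4 beats
  eighth = 0.5 beats
  half = 2 beats
  whole = 4 beats
  half = 2 beats
  half = 2 beats
  dotted half = 3 beats
  whole = 4 beats
Sum = 4 + 0.5 + 2 + 4 + 2 + 2 + 3 + 4
= 21.5 beats


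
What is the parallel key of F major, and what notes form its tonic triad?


Let's work it out.
Parallel keys share the same tonic but differ in mode
F major → parallel is F minor
Tonic triad of F minor = F Ab C
= F minor; triad = F Ab C


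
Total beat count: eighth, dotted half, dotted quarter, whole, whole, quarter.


Beat values:
  eighth = 0.5 beats
  dotted half = 3 beats
  dotted quarter = 1.5 beats
  whole = 4 beats
  whole = 4 beats
  quarter = 1 beat
Sum = 0.5 + 3 + 1.5 + 4 + 4 + 1
= 14 beats


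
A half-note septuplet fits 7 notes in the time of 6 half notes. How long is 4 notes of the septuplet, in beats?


Solution.
Septuplet: 7 notes occupy the space of 6 half notes
Space = 6 × 2 = 12 beats
Each septuplet note = 12 / 7 = 12/7 beats
4 notes = 4 × 12/7 = 48/7
= 48/7 beats


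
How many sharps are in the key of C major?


Sharp major keys follow the circle of fifths: C(0), G(1), D(2), A(3), E(4), B(5), F#(6), C#(7)
C major has 0 sharps
= 0 sharps


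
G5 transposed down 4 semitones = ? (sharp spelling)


Reasoning:
G5: chromatic position 7 in octave 5 → absolute = 5×12 + 7 = 67
Transpose down 4: 67 - 4 = 63
63 = 5×12 + 3 → D# in octave 5
Result = D#5


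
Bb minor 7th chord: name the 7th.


Step by step:
Minor 7th chord = root + minor 3rd + perfect 5th + minor 7th
Seventh chords stack in thirds, so the letter names are B-D-F-A
Root: Bb
Minor 3rd above Bb: Db
Perfect 5th above Bb: F
Minor 7th above Bb: Ab
The 7th = Ab


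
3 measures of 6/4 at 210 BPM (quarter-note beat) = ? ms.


Working:
Quarter-note beat duration = 60000 / 210 ms
Beats per measure (6/4) = 6
One measure = 6 × 60000 / 210 = 360000 / 210 ms
3 measures = 3 × 360000 / 210 = 1080000 / 210
= 5142.9 ms


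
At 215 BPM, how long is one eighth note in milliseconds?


Step by step:
One quarter-note beat = 60000 / BPM = 60000 / 215 ms
Eighth note = 1/2 × quarter note
Duration = 1/2 × 60000 / 215 = 30000 / 215
= 139.5 ms


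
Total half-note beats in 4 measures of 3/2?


Reasoning:
Time signature 3/2: the bottom number 2 means the half note gets one count
The top number 3 means 3 half-note beats per measure
Total = 3 × 4 measures
= 12 half-note beats


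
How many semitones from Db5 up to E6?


Step by step:
Absolute semitone position = octave×12 + chromatic position
Db5: 5×12 + 1 = 61
E6: 6×12 + 4 = 76
Difference = 76 - 61 = 15
= 15 semitones


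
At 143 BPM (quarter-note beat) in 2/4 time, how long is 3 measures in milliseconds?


Working:
Quarter-note beat duration = 60000 / 143 ms
Beats per measure (2/4) = 2
One measure = 2 × 60000 / 143 = 120000 / 143 ms
3 measures = 3 × 120000 / 143 = 360000 / 143
= 2517.5 ms


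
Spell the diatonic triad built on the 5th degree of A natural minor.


Reasoning:
A natural minor scale: A B C D E F G
Diatonic triad on degree 5 stacks scale notes 5, 7, 2: E G B
E→G = 3 semitones; E→B = 7 semitones → minor triad
= E G B (minor)


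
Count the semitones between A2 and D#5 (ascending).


Absolute semitone position = octave×12 + chromatic position
A2: 2×12 + 9 = 33
D#5: 5×12 + 3 = 63
Difference = 63 - 33 = 30
= 30 semitones


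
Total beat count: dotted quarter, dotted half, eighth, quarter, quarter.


Working:
Beat values:
  dotted quarter = 1.5 beats
  dotted half = 3 beats
  eighth = 0.5 beats
  quarter = 1 beat
  quarter = 1 beat
Sum = 1.5 + 3 + 0.5 + 1 + 1
= 7 beats


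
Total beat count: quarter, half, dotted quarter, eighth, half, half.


Beat values:
  quarter = 1 beat
  half = 2 beats
  dotted quarter = 1.5 beats
  eighth = 0.5 beats
  half = 2 beats
  half = 2 beats
Sum = 1 + 2 + 1.5 + 0.5 + 2 + 2
= 9 beats


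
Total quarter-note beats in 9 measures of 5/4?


Solution.
Time signature 5/4: the bottom number 4 means the quarter note gets one count
The top number 5 means 5 quarter-note beats per measure
Total = 5 × 9 measures
= 45 quarter-note beats


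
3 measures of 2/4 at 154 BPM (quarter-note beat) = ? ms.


Working:
Quarter-note beat duration = 60000 / 154 ms
Beats per measure (2/4) = 2
One measure = 2 × 60000 / 154 = 120000 / 154 ms
3 measures = 3 × 120000 / 154 = 360000 / 154
= 2337.7 ms


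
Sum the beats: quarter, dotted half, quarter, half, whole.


Beat values:
  quarter = 1 beat
  dotted half = 3 beats
  quarter = 1 beat
  half = 2 beats
  whole = 4 beats
Sum = 1 + 3 + 1 + 2 + 4
= 11 beats


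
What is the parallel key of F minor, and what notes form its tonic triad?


Let's work it out.
Parallel keys share the same tonic but differ in mode
F minor → parallel is F major
Tonic triad of F major = F A C
= F major; triad = F A C


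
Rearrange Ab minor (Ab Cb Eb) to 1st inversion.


Step by step:
Root position: Ab Cb Eb
1st inversion: move root up an octave
Bass note: Cb
Notes (bottom to top) = Cb Eb Ab


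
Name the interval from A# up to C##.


Letter names: A → C spans 3 letter names → a 3rd
Semitones: A# → C## = 4 half-steps
A 3rd of 4 semitones is a major 3rd
= major 3rd


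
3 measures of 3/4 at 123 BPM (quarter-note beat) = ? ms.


Let's work it out.
Quarter-note beat duration = 60000 / 123 ms
Beats per measure (3/4) = 3
One measure = 3 × 60000 / 123 = 180000 / 123 ms
3 measures = 3 × 180000 / 123 = 540000 / 123
= 4390.2 ms


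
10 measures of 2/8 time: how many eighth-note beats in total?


Step by step:
Time signature 2/8: the bottom number 8 means the eighth note gets one count
The top number 2 means 2 eighth-note beats per measure
Total = 2 × 10 measures
= 20 eighth-note beats


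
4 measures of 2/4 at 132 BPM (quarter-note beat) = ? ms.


Reasoning:
Quarter-note beat duration = 60000 / 132 ms
Beats per measure (2/4) = 2
One measure = 2 × 60000 / 132 = 120000 / 132 ms
4 measures = 4 × 120000 / 132 = 480000 / 132
= 3636.4 ms


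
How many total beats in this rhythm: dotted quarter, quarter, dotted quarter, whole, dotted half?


Working:
Beat values:
  dotted quarter = 1.5 beats
  quarter = 1 beat
  dotted quarter = 1.5 beats
  whole = 4 beats
  dotted half = 3 beats
Sum = 1.5 + 1 + 1.5 + 4 + 3
= 11 beats


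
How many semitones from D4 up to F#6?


Reasoning:
Absolute semitone position = octave×12 + chromatic position
D4: 4×12 + 2 = 50
F#6: 6×12 + 6 = 78
Difference = 78 - 50 = 28
= 28 semitones


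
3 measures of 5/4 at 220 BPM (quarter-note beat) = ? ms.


Solution.
Quarter-note beat duration = 60000 / 220 ms
Beats per measure (5/4) = 5
One measure = 5 × 60000 / 220 = 300000 / 220 ms
3 measures = 3 × 300000 / 220 = 900000 / 220
= 4090.9 ms


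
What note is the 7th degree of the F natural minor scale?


Solution.
Natural minor scale pattern: W-H-W-W-H-W-W (2-1-2-2-1-2-2 semitones)
Starting from F:
  F + 2 semitones → G
  G + 1 semitone → Ab
  Ab + 2 semitones → Bb
  Bb + 2 semitones → C
  C + 1 semitone → Db
  Db + 2 semitones → Eb
  Eb + 2 semitones → F
Scale: F G Ab Bb C Db Eb
Degree 7 = Eb


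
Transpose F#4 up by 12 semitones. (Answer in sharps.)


Reasoning:
F#4: chromatic position 6 in octave 4 → absolute = 4×12 + 6 = 54
Transpose up 12: 54 + 12 = 66
66 = 5×12 + 6 → F# in octave 5
Result = F#5


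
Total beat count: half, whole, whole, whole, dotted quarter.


Let's work it out.
Beat values:
  half = 2 beats
  whole = 4 beats
  whole = 4 beats
  whole = 4 beats
  dotted quarter = 1.5 beats
Sum = 2 + 4 + 4 + 4 + 1.5
= 15.5 beats


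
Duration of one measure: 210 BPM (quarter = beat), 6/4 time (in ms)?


Solution.
Quarter-note beat duration = 60000 / 210 ms
Beats per measure (6/4) = 6
One measure = 6 × 60000 / 210 = 360000 / 210 ms
= 1714.3 ms


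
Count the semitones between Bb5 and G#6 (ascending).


Reasoning:
Absolute semitone position = octave×12 + chromatic position
Bb5: 5×12 + 10 = 70
G#6: 6×12 + 8 = 80
Difference = 80 - 70 = 10
= 10 semitones


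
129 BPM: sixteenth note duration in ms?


Solution.
One quarter-note beat = 60000 / BPM = 60000 / 129 ms
Sixteenth note = 1/4 × quarter note
Duration = 1/4 × 60000 / 129 = 15000 / 129
= 116.3 ms


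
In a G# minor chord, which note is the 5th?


Step by step:
Minor triad = root + minor 3rd (3 semitones) + perfect 5th (7 semitones)
A triad on G# stacks thirds, so the chord tones use letter names G-B-D
Root: G#
Minor 3rd above G#: B
Perfect 5th above G#: D#
The 5th = D#


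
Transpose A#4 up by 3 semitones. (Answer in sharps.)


A#4: chromatic position 10 in octave 4 → absolute = 4×12 + 10 = 58
Transpose up 3: 58 + 3 = 61
61 = 5×12 + 1 → C# in octave 5
Result = C#5


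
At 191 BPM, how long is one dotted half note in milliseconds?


Reasoning:
One quarter-note beat = 60000 / BPM = 60000 / 191 ms
Dotted half note = 3 × quarter note
Duration = 3 × 60000 / 191 = 180000 / 191
= 942.4 ms


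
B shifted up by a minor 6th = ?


Solution.
minor 6th: 6 letter names, 8 semitones
Letter: B + 5 → G
Pitch: B + 8 semitones, spelled as a G → G
= G


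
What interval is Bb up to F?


Letter names: B → F spans 5 letter names → a 5th
Semitones: Bb → F = 7 half-steps
A 5th of 7 semitones is a perfect 5th
= perfect 5th


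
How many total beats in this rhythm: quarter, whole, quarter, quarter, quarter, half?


Let's work it out.
Beat values:
  quarter = 1 beat
  whole = 4 beats
  quarter = 1 beat
  quarter = 1 beat
  quarter = 1 beat
  half = 2 beats
Sum = 1 + 4 + 1 + 1 + 1 + 2
= 10 beats


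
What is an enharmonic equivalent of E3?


Enharmonic notes sound the same pitch but are spelled with different letter names
E and Fb name the same pitch class
= Fb3


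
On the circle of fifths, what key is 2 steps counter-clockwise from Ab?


Reasoning:
Each counter-clockwise step moves down a perfect 5th (= up a perfect 4th)
From Ab: Ab → Db → F#/Gb
= F#/Gb


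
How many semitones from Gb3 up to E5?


Working:
Absolute semitone position = octave×12 + chromatic position
Gb3: 3×12 + 6 = 42
E5: 5×12 + 4 = 64
Difference = 64 - 42 = 22
= 22 semitones


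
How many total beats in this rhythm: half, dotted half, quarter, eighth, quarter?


Working:
Beat values:
  half = 2 beats
  dotted half = 3 beats
  quarter = 1 beat
  eighth = 0.5 beats
  quarter = 1 beat
Sum = 2 + 3 + 1 + 0.5 + 1
= 7.5 beats


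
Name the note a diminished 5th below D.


Working:
A 5th spans 5 letter names, so from D we land on G
A diminished 5th = 6 semitones below D
Spell G at that pitch: G#
= G#


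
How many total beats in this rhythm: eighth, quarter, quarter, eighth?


Beat values:
  eighth = 0.5 beats
  quarter = 1 beat
  quarter = 1 beat
  eighth = 0.5 beats
Sum = 0.5 + 1 + 1 + 0.5
= 3 beats


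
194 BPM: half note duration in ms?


Working:
One quarter-note beat = 60000 / BPM = 60000 / 194 ms
Half note = 2 × quarter note
Duration = 2 × 60000 / 194 = 120000 / 194
= 618.6 ms


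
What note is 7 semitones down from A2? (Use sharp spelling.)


A2: chromatic position 9 in octave 2 → absolute = 2×12 + 9 = 33
Transpose down 7: 33 - 7 = 26
26 = 2×12 + 2 → D in octave 2
Result = D2


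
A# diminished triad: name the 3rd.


Reasoning:
Diminished triad = root + minor 3rd (3 semitones) + diminished 5th (6 semitones)
A triad on A# stacks thirds, so the chord tones use letter names A-C-E
Root: A#
Minor 3rd above A#: C#
Diminished 5th above A#: E
The 3rd = C#


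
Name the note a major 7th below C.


A 7th spans 7 letter names, so from C we land on D
A major 7th = 11 semitones below C
Spell D at that pitch: Db
= Db


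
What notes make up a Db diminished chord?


Diminished triad = root + minor 3rd (3 semitones) + diminished 5th (6 semitones)
A triad on Db stacks thirds, so the chord tones use letter names D-F-A
Root: Db
Minor 3rd above Db: Fb
Diminished 5th above Db: Abb
Chord = Db Fb Abb


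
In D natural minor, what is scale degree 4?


Let's work it out.
Natural minor scale pattern: W-H-W-W-H-W-W (2-1-2-2-1-2-2 semitones)
Starting from D:
  D + 2 semitones → E
  E + 1 semitone → F
  F + 2 semitones → G
  G + 2 semitones → A
  A + 1 semitone → Bb
  Bb + 2 semitones → C
  C + 2 semitones → D
Scale: D E F G A Bb C
Degree 4 = G


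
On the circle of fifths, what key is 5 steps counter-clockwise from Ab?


Step by step:
Each counter-clockwise step moves down a perfect 5th (= up a perfect 4th)
From Ab: Ab → Db → F#/Gb → B → E → A
= A


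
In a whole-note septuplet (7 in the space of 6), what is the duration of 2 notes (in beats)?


Let's work it out.
Septuplet: 7 notes occupy the space of 6 whole notes
Space = 6 × 4 = 24 beats
Each septuplet note = 24 / 7 = 24/7 beats
2 notes = 2 × 24/7 = 48/7
= 48/7 beats


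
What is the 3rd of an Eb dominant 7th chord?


Reasoning:
Dominant 7th chord = root + major 3rd + perfect 5th + minor 7th
Seventh chords stack in thirds, so the letter names are E-G-B-D
Root: Eb
Major 3rd above Eb: G
Perfect 5th above Eb: Bb
Minor 7th above Eb: Db
The 3rd = G


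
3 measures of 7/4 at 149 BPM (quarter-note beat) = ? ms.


Let's work it out.
Quarter-note beat duration = 60000 / 149 ms
Beats per measure (7/4) = 7
One measure = 7 × 60000 / 149 = 420000 / 149 ms
3 measures = 3 × 420000 / 149 = 1260000 / 149
= 8456.4 ms


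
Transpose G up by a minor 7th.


Solution.
minor 7th: 7 letter names, 10 semitones
Letter: G + 6 → F
Pitch: G + 10 semitones, spelled as an F → F
= F


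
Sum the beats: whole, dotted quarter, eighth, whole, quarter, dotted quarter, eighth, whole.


Solution.
Beat values:
  whole = 4 beats
  dotted quarter = 1.5 beats
  eighth = 0.5 beats
  whole = 4 beats
  quarter = 1 beat
  dotted quarter = 1.5 beats
  eighth = 0.5 beats
  whole = 4 beats
Sum = 4 + 1.5 + 0.5 + 4 + 1 + 1.5 + 0.5 + 4
= 17 beats


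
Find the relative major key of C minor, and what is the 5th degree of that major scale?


Step by step:
The relative major shares the key signature and is a minor 3rd above the minor tonic
A minor 3rd above C is Eb
→ relative major of C minor is Eb major
Eb major scale: Eb F G Ab Bb C D
= Eb major; 5th degree = Bb


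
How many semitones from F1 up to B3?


Let's work it out.
Absolute semitone position = octave×12 + chromatic position
F1: 1×12 + 5 = 17
B3: 3×12 + 11 = 47
Difference = 47 - 17 = 30
= 30 semitones


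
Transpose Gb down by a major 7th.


Let's work it out.
major 7th: 7 letter names, 11 semitones
Letter: G - 6 → A
Pitch: Gb - 11 semitones, spelled as an A → Abb
= Abb


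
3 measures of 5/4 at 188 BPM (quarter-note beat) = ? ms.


Step by step:
Quarter-note beat duration = 60000 / 188 ms
Beats per measure (5/4) = 5
One measure = 5 × 60000 / 188 = 300000 / 188 ms
3 measures = 3 × 300000 / 188 = 900000 / 188
= 4787.2 ms


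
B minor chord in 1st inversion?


Reasoning:
Root position: B D F#
1st inversion: move root up an octave
Bass note: D
Notes (bottom to top) = D F# B


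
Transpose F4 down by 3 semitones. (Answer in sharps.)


F4: chromatic position 5 in octave 4 → absolute = 4×12 + 5 = 53
Transpose down 3: 53 - 3 = 50
50 = 4×12 + 2 → D in octave 4
Result = D4


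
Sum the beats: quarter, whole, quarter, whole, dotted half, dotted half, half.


Beat values:
  quarter = 1 beat
  whole = 4 beats
  quarter = 1 beat
  whole = 4 beats
  dotted half = 3 beats
  dotted half = 3 beats
  half = 2 beats
Sum = 1 + 4 + 1 + 4 + 3 + 3 + 2
= 18 beats


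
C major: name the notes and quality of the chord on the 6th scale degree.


Working:
C major scale: C D E F G A B
Diatonic triad on degree 6 stacks scale notes 6, 1, 3: A C E
A→C = 3 semitones; A→E = 7 semitones → minor triad
= A C E (minor)


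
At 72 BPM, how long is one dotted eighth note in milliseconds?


One quarter-note beat = 60000 / BPM = 60000 / 72 ms
Dotted eighth note = 3/4 × quarter note
Duration = 3/4 × 60000 / 72 = 45000 / 72
= 625.0 ms


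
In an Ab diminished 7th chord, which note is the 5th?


Reasoning:
Diminished 7th chord = root + minor 3rd + diminished 5th + diminished 7th
Seventh chords stack in thirds, so the letter names are A-C-E-G
Root: Ab
Minor 3rd above Ab: Cb
Diminished 5th above Ab: Ebb
Diminished 7th above Ab: Gbb
The 5th = Ebb


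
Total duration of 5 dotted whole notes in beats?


Working:
Base whole note = 4 beats
Dot 1 adds half the previous value: +2
One dotted whole = 4 + 2 = 6
5 of them = 5 × 6 = 30
= 30 beats


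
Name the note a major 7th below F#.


Let's work it out.
A 7th spans 7 letter names, so from F we land on G
A major 7th = 11 semitones below F#
Spell G at that pitch: G
= G


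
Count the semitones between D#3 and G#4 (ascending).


Reasoning:
Absolute semitone position = octave×12 + chromatic position
D#3: 3×12 + 3 = 39
G#4: 4×12 + 8 = 56
Difference = 56 - 39 = 17
= 17 semitones


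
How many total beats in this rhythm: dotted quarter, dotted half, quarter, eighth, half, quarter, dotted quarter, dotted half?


Beat values:
  dotted quarter = 1.5 beats
  dotted half = 3 beats
  quarter = 1 beat
  eighth = 0.5 beats
  half = 2 beats
  quarter = 1 beat
  dotted quarter = 1.5 beats
  dotted half = 3 beats
Sum = 1.5 + 3 + 1 + 0.5 + 2 + 1 + 1.5 + 3
= 13.5 beats


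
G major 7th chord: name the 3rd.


Solution.
Major 7th chord = root + major 3rd + perfect 5th + major 7th
Seventh chords stack in thirds, so the letter names are G-B-D-F
Root: G
Major 3rd above G: B
Perfect 5th above G: D
Major 7th above G: F#
The 3rd = B


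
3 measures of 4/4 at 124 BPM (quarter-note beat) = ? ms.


Reasoning:
Quarter-note beat duration = 60000 / 124 ms
Beats per measure (4/4) = 4
One measure = 4 × 60000 / 124 = 240000 / 124 ms
3 measures = 3 × 240000 / 124 = 720000 / 124
= 5806.5 ms


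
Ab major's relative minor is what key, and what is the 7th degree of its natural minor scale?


The relative minor shares the major's key signature and starts on its 6th degree
6th degree = a major 6th above the tonic; a major 6th above Ab is F
→ relative minor of Ab major is F minor
F natural minor scale: F G Ab Bb C Db Eb
= F minor; 7th degree = Eb


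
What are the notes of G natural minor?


Reasoning:
Natural minor scale pattern: W-H-W-W-H-W-W (2-1-2-2-1-2-2 semitones)
Starting from G:
  G + 2 semitones → A
  A + 1 semitone → Bb
  Bb + 2 semitones → C
  C + 2 semitones → D
  D + 1 semitone → Eb
  Eb + 2 semitones → F
  F + 2 semitones → G
Scale = G A Bb C D Eb F


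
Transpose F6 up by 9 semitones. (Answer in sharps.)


Solution.
F6: chromatic position 5 in octave 6 → absolute = 6×12 + 5 = 77
Transpose up 9: 77 + 9 = 86
86 = 7×12 + 2 → D in octave 7
Result = D7


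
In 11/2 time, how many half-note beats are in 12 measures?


Solution.
Time signature 11/2: the bottom number 2 means the half note gets one count
The top number 11 means 11 half-note beats per measure
Total = 11 × 12 measures
= 132 half-note beats


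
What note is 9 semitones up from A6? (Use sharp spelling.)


Solution.
A6: chromatic position 9 in octave 6 → absolute = 6×12 + 9 = 81
Transpose up 9: 81 + 9 = 90
90 = 7×12 + 6 → F# in octave 7
Result = F#7


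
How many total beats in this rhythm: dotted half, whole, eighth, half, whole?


Working:
Beat values:
  dotted half = 3 beats
  whole = 4 beats
  eighth = 0.5 beats
  half = 2 beats
  whole = 4 beats
Sum = 3 + 4 + 0.5 + 2 + 4
= 13.5 beats


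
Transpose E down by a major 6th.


Let's work it out.
major 6th: 6 letter names, 9 semitones
Letter: E - 5 → G
Pitch: E - 9 semitones, spelled as a G → G
= G


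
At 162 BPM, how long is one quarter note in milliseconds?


Step by step:
One quarter-note beat = 60000 / BPM = 60000 / 162 ms
Duration = 60000 / 162
= 370.4 ms


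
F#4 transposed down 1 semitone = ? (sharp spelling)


Let's work it out.
F#4: chromatic position 6 in octave 4 → absolute = 4×12 + 6 = 54
Transpose down 1: 54 - 1 = 53
53 = 4×12 + 5 → F in octave 4
Result = F4


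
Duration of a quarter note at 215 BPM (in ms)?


Let's work it out.
One quarter-note beat = 60000 / BPM = 60000 / 215 ms
Duration = 60000 / 215
= 279.1 ms


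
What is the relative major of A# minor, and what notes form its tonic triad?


Working:
The relative major shares the key signature and is a minor 3rd above the minor tonic
A minor 3rd above A# is C#
→ relative major of A# minor is C# major
Tonic triad of C# major = root + major 3rd + perfect 5th = C# E# G#
= C# major; triad = C# E# G#


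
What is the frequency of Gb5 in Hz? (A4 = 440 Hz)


Reasoning:
f = 440 × 2^(n/12) where n = semitones from A4
Gb5: 9 semitones from A4
f = 440 × 2^(9/12)
f = 739.99 Hz


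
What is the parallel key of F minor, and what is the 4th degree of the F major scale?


Reasoning:
Parallel keys share the same tonic but differ in mode
F minor → parallel is F major
F major scale: F G A Bb C D E
= F major; 4th degree = Bb


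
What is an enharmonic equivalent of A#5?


Let's work it out.
Enharmonic notes sound the same pitch but are spelled with different letter names
A# and Bb name the same pitch class
= Bb5


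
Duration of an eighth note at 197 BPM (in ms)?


Working:
One quarter-note beat = 60000 / BPM = 60000 / 197 ms
Eighth note = 1/2 × quarter note
Duration = 1/2 × 60000 / 197 = 30000 / 197
= 152.3 ms


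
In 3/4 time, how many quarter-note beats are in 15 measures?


Time signature 3/4: the bottom number 4 means the quarter note gets one count
The top number 3 means 3 quarter-note beats per measure
Total = 3 × 15 measures
= 45 quarter-note beats


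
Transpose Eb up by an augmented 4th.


Reasoning:
augmented 4th: 4 letter names, 6 semitones
Letter: E + 3 → A
Pitch: Eb + 6 semitones, spelled as an A → A
= A


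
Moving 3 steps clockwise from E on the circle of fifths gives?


Reasoning:
Each clockwise step on the circle of fifths moves up a perfect 5th
From E: E → B → F#/Gb → Db
= Db


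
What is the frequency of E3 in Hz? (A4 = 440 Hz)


Working:
f = 440 × 2^(n/12) where n = semitones from A4
E3: -17 semitones from A4
f = 440 × 2^(-17/12)
f = 164.81 Hz


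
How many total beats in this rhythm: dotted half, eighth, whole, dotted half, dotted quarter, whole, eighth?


Step by step:
Beat values:
  dotted half = 3 beats
  eighth = 0.5 beats
  whole = 4 beats
  dotted half = 3 beats
  dotted quarter = 1.5 beats
  whole = 4 beats
  eighth = 0.5 beats
Sum = 3 + 0.5 + 4 + 3 + 1.5 + 4 + 0.5
= 16.5 beats


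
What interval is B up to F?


Solution.
Letter names: B → F spans 5 letter names → a 5th
Semitones: B → F = 6 half-steps
A 5th of 6 semitones is a diminished 5th
= diminished 5th


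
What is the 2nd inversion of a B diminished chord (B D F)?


Solution.
Root position: B D F
2nd inversion: move root and 3rd up an octave
Bass note: F
Notes (bottom to top) = F B D


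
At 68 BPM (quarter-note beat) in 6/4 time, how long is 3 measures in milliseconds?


Quarter-note beat duration = 60000 / 68 ms
Beats per measure (6/4) = 6
One measure = 6 × 60000 / 68 = 360000 / 68 ms
3 measures = 3 × 360000 / 68 = 1080000 / 68
= 15882.4 ms


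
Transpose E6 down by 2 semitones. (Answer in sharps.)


E6: chromatic position 4 in octave 6 → absolute = 6×12 + 4 = 76
Transpose down 2: 76 - 2 = 74
74 = 6×12 + 2 → D in octave 6
Result = D6


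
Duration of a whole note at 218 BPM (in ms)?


Let's work it out.
One quarter-note beat = 60000 / BPM = 60000 / 218 ms
Whole note = 4 × quarter note
Duration = 4 × 60000 / 218 = 240000 / 218
= 1100.9 ms


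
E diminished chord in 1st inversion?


Root position: E G Bb
1st inversion: move root up an octave
Bass note: G
Notes (bottom to top) = G Bb E


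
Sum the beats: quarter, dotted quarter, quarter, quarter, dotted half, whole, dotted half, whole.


Working:
Beat values:
  quarter = 1 beat
  dotted quarter = 1.5 beats
  quarter = 1 beat
  quarter = 1 beat
  dotted half = 3 beats
  whole = 4 beats
  dotted half = 3 beats
  whole = 4 beats
Sum = 1 + 1.5 + 1 + 1 + 3 + 4 + 3 + 4
= 18.5 beats


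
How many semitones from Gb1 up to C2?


Step by step:
Absolute semitone position = octave×12 + chromatic position
Gb1: 1×12 + 6 = 18
C2: 2×12 + 0 = 24
Difference = 24 - 18 = 6
= 6 semitones


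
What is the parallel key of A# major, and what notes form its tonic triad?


Let's work it out.
Parallel keys share the same tonic but differ in mode
A# major → parallel is A# minor
Tonic triad of A# minor = A# C# E#
= A# minor; triad = A# C# E#


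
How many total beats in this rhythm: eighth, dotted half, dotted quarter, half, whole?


Let's work it out.
Beat values:
  eighth = 0.5 beats
  dotted half = 3 beats
  dotted quarter = 1.5 beats
  half = 2 beats
  whole = 4 beats
Sum = 0.5 + 3 + 1.5 + 2 + 4
= 11 beats


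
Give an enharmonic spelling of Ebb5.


Solution.
Enharmonic notes sound the same pitch but are spelled with different letter names
Ebb and D name the same pitch class
= D5


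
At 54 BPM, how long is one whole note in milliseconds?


Working:
One quarter-note beat = 60000 / BPM = 60000 / 54 ms
Whole note = 4 × quarter note
Duration = 4 × 60000 / 54 = 240000 / 54
= 4444.4 ms


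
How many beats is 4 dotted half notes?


Base half note = 2 beats
Dot 1 adds half the previous value: +1
One dotted half = 2 + 1 = 3
4 of them = 4 × 3 = 12
= 12 beats


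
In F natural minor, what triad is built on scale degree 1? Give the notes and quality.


F natural minor scale: F G Ab Bb C Db Eb
Diatonic triad on degree 1 stacks scale notes 1, 3, 5: F Ab C
F→Ab = 3 semitones; F→C = 7 semitones → minor triad
= F Ab C (minor)


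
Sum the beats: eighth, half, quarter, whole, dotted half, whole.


Reasoning:
Beat values:
  eighth = 0.5 beats
  half = 2 beats
  quarter = 1 beat
  whole = 4 beats
  dotted half = 3 beats
  whole = 4 beats
Sum = 0.5 + 2 + 1 + 4 + 3 + 4
= 14.5 beats


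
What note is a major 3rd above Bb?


Solution.
A 3rd spans 3 letter names, so from B we land on D
A major 3rd = 4 semitones above Bb
Spell D at that pitch: D
= D


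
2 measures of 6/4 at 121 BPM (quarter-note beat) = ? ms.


Working:
Quarter-note beat duration = 60000 / 121 ms
Beats per measure (6/4) = 6
One measure = 6 × 60000 / 121 = 360000 / 121 ms
2 measures = 2 × 360000 / 121 = 720000 / 121
= 5950.4 ms


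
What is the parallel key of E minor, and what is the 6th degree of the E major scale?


Let's work it out.
Parallel keys share the same tonic but differ in mode
E minor → parallel is E major
E major scale: E F# G# A B C# D#
= E major; 6th degree = C#


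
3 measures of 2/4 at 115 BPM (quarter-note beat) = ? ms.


Quarter-note beat duration = 60000 / 115 ms
Beats per measure (2/4) = 2
One measure = 2 × 60000 / 115 = 120000 / 115 ms
3 measures = 3 × 120000 / 115 = 360000 / 115
= 3130.4 ms


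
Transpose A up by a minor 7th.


Working:
minor 7th: 7 letter names, 10 semitones
Letter: A + 6 → G
Pitch: A + 10 semitones, spelled as a G → G
= G


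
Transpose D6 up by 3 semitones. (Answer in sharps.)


Reasoning:
D6: chromatic position 2 in octave 6 → absolute = 6×12 + 2 = 74
Transpose up 3: 74 + 3 = 77
77 = 6×12 + 5 → F in octave 6
Result = F6


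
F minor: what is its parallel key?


Step by step:
Parallel keys share the same tonic but differ in mode
F minor → parallel is F major
= F major


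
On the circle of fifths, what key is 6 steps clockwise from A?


Each clockwise step on the circle of fifths moves up a perfect 5th
From A: A → E → B → F#/Gb → Db → Ab → Eb
= Eb


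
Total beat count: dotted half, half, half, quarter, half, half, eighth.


Beat values:
  dotted half = 3 beats
  half = 2 beats
  half = 2 beats
  quarter = 1 beat
  half = 2 beats
  half = 2 beats
  eighth = 0.5 beats
Sum = 3 + 2 + 2 + 1 + 2 + 2 + 0.5
= 12.5 beats


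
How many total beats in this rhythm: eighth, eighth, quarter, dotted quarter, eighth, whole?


Beat values:
  eighth = 0.5 beats
  eighth = 0.5 beats
  quarter = 1 beat
  dotted quarter = 1.5 beats
  eighth = 0.5 beats
  whole = 4 beats
Sum = 0.5 + 0.5 + 1 + 1.5 + 0.5 + 4
= 8 beats


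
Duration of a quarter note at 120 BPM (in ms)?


One quarter-note beat = 60000 / BPM = 60000 / 120 ms
Duration = 60000 / 120
= 500.0 ms


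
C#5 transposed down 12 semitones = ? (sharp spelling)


Let's work it out.
C#5: chromatic position 1 in octave 5 → absolute = 5×12 + 1 = 61
Transpose down 12: 61 - 12 = 49
49 = 4×12 + 1 → C# in octave 4
Result = C#4


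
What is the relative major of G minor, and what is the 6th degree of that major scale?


Reasoning:
The relative major shares the key signature and is a minor 3rd above the minor tonic
A minor 3rd above G is Bb
→ relative major of G minor is Bb major
Bb major scale: Bb C D Eb F G A
= Bb major; 6th degree = G


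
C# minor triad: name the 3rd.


Let's work it out.
Minor triad = root + minor 3rd (3 semitones) + perfect 5th (7 semitones)
A triad on C# stacks thirds, so the chord tones use letter names C-E-G
Root: C#
Minor 3rd above C#: E
Perfect 5th above C#: G#
The 3rd = E


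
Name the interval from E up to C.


Solution.
Letter names: E → C spans 6 letter names → a 6th
Semitones: E → C = 8 half-steps
A 6th of 8 semitones is a minor 6th
= minor 6th


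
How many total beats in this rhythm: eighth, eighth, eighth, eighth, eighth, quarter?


Reasoning:
Beat values:
  eighth = 0.5 beats
  eighth = 0.5 beats
  eighth = 0.5 beats
  eighth = 0.5 beats
  eighth = 0.5 beats
  quarter = 1 beat
Sum = 0.5 + 0.5 + 0.5 + 0.5 + 0.5 + 1
= 3.5 beats


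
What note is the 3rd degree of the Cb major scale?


Reasoning:
Major scale pattern: W-W-H-W-W-W-H (2-2-1-2-2-2-1 semitones)
Starting from Cb:
  Cb + 2 semitones → Db
  Db + 2 semitones → Eb
  Eb + 1 semitone → Fb
  Fb + 2 semitones → Gb
  Gb + 2 semitones → Ab
  Ab + 2 semitones → Bb
  Bb + 1 semitone → Cb
Scale: Cb Db Eb Fb Gb Ab Bb
Degree 3 = Eb


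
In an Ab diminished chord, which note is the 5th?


Diminished triad = root + minor 3rd (3 semitones) + diminished 5th (6 semitones)
A triad on Ab stacks thirds, so the chord tones use letter names A-C-E
Root: Ab
Minor 3rd above Ab: Cb
Diminished 5th above Ab: Ebb
The 5th = Ebb


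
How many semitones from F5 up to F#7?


Absolute semitone position = octave×12 + chromatic position
F5: 5×12 + 5 = 65
F#7: 7×12 + 6 = 90
Difference = 90 - 65 = 25
= 25 semitones


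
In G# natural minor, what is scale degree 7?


Let's work it out.
Natural minor scale pattern: W-H-W-W-H-W-W (2-1-2-2-1-2-2 semitones)
Starting from G#:
  G# + 2 semitones → A#
  A# + 1 semitone → B
  B + 2 semitones → C#
  C# + 2 semitones → D#
  D# + 1 semitone → E
  E + 2 semitones → F#
  F# + 2 semitones → G#
Scale: G# A# B C# D# E F#
Degree 7 = F#


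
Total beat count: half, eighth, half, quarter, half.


Let's work it out.
Beat values:
  half = 2 beats
  eighth = 0.5 beats
  half = 2 beats
  quarter = 1 beat
  half = 2 beats
Sum = 2 + 0.5 + 2 + 1 + 2
= 7.5 beats


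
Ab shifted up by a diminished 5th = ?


Solution.
diminished 5th: 5 letter names, 6 semitones
Letter: A + 4 → E
Pitch: Ab + 6 semitones, spelled as an E → Ebb
= Ebb


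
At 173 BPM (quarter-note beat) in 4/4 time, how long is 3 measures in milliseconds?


Solution.
Quarter-note beat duration = 60000 / 173 ms
Beats per measure (4/4) = 4
One measure = 4 × 60000 / 173 = 240000 / 173 ms
3 measures = 3 × 240000 / 173 = 720000 / 173
= 4161.8 ms


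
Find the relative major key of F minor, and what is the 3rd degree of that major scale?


The relative major shares the key signature and is a minor 3rd above the minor tonic
A minor 3rd above F is Ab
→ relative major of F minor is Ab major
Ab major scale: Ab Bb C Db Eb F G
= Ab major; 3rd degree = C


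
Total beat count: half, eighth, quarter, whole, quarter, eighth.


Beat values:
  half = 2 beats
  eighth = 0.5 beats
  quarter = 1 beat
  whole = 4 beats
  quarter = 1 beat
  eighth = 0.5 beats
Sum = 2 + 0.5 + 1 + 4 + 1 + 0.5
= 9 beats


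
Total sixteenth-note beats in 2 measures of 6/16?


Time signature 6/16: the bottom number 16 means the sixteenth note gets one count
The top number 6 means 6 sixteenth-note beats per measure
Total = 6 × 2 measures
= 12 sixteenth-note beats


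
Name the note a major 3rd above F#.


A 3rd spans 3 letter names, so from F we land on A
A major 3rd = 4 semitones above F#
Spell A at that pitch: A#
= A#


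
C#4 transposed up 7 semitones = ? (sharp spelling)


Reasoning:
C#4: chromatic position 1 in octave 4 → absolute = 4×12 + 1 = 49
Transpose up 7: 49 + 7 = 56
56 = 4×12 + 8 → G# in octave 4
Result = G#4


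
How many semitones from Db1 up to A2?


Working:
Absolute semitone position = octave×12 + chromatic position
Db1: 1×12 + 1 = 13
A2: 2×12 + 9 = 33
Difference = 33 - 13 = 20
= 20 semitones


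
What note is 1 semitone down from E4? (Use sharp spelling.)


Reasoning:
E4: chromatic position 4 in octave 4 → absolute = 4×12 + 4 = 52
Transpose down 1: 52 - 1 = 51
51 = 4×12 + 3 → D# in octave 4
Result = D#4


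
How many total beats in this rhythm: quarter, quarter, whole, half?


Let's work it out.
Beat values:
  quarter = 1 beat
  quarter = 1 beat
  whole = 4 beats
  half = 2 beats
Sum = 1 + 1 + 4 + 2
= 8 beats


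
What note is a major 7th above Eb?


A 7th spans 7 letter names, so from E we land on D
A major 7th = 11 semitones above Eb
Spell D at that pitch: D
= D


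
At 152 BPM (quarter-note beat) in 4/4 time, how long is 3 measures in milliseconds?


Reasoning:
Quarter-note beat duration = 60000 / 152 ms
Beats per measure (4/4) = 4
One measure = 4 × 60000 / 152 = 240000 / 152 ms
3 measures = 3 × 240000 / 152 = 720000 / 152
= 4736.8 ms


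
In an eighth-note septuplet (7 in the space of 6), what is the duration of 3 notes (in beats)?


Septuplet: 7 notes occupy the space of 6 eighth notes
Space = 6 × 1/2 = 3 beats
Each septuplet note = 3 / 7 = 3/7 beats
3 notes = 3 × 3/7 = 9/7
= 9/7 beats


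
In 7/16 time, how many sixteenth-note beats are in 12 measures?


Let's work it out.
Time signature 7/16: the bottom number 16 means the sixteenth note gets one count
The top number 7 means 7 sixteenth-note beats per measure
Total = 7 × 12 measures
= 84 sixteenth-note beats


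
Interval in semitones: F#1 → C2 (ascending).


Working:
Absolute semitone position = octave×12 + chromatic position
F#1: 1×12 + 6 = 18
C2: 2×12 + 0 = 24
Difference = 24 - 18 = 6
= 6 semitones


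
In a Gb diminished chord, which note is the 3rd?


Let's work it out.
Diminished triad = root + minor 3rd (3 semitones) + diminished 5th (6 semitones)
A triad on Gb stacks thirds, so the chord tones use letter names G-B-D
Root: Gb
Minor 3rd above Gb: Bbb
Diminished 5th above Gb: Dbb
The 3rd = Bbb


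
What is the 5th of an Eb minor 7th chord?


Minor 7th chord = root + minor 3rd + perfect 5th + minor 7th
Seventh chords stack in thirds, so the letter names are E-G-B-D
Root: Eb
Minor 3rd above Eb: Gb
Perfect 5th above Eb: Bb
Minor 7th above Eb: Db
The 5th = Bb


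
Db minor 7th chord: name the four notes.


Reasoning:
Minor 7th chord = root + minor 3rd + perfect 5th + minor 7th
Seventh chords stack in thirds, so the letter names are D-F-A-C
Root: Db
Minor 3rd above Db: Fb
Perfect 5th above Db: Ab
Minor 7th above Db: Cb
Chord = Db Fb Ab Cb


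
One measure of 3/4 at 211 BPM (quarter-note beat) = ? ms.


Quarter-note beat duration = 60000 / 211 ms
Beats per measure (3/4) = 3
One measure = 3 × 60000 / 211 = 180000 / 211 ms
= 853.1 ms


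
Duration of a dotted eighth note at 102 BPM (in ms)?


Solution.
One quarter-note beat = 60000 / BPM = 60000 / 102 ms
Dotted eighth note = 3/4 × quarter note
Duration = 3/4 × 60000 / 102 = 45000 / 102
= 441.2 ms


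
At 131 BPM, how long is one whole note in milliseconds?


Solution.
One quarter-note beat = 60000 / BPM = 60000 / 131 ms
Whole note = 4 × quarter note
Duration = 4 × 60000 / 131 = 240000 / 131
= 1832.1 ms


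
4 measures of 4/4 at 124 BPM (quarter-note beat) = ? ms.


Quarter-note beat duration = 60000 / 124 ms
Beats per measure (4/4) = 4
One measure = 4 × 60000 / 124 = 240000 / 124 ms
4 measures = 4 × 240000 / 124 = 960000 / 124
= 7741.9 ms


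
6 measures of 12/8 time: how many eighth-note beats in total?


Let's work it out.
Time signature 12/8: the bottom number 8 means the eighth note gets one count
The top number 12 means 12 eighth-note beats per measure
Total = 12 × 6 measures
= 72 eighth-note beats


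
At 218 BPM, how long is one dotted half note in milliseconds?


Solution.
One quarter-note beat = 60000 / BPM = 60000 / 218 ms
Dotted half note = 3 × quarter note
Duration = 3 × 60000 / 218 = 180000 / 218
= 825.7 ms


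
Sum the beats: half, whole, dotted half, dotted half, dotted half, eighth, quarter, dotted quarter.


Beat values:
  half = 2 beats
  whole = 4 beats
  dotted half = 3 beats
  dotted half = 3 beats
  dotted half = 3 beats
  eighth = 0.5 beats
  quarter = 1 beat
  dotted quarter = 1.5 beats
Sum = 2 + 4 + 3 + 3 + 3 + 0.5 + 1 + 1.5
= 18 beats


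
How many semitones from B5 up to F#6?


Absolute semitone position = octave×12 + chromatic position
B5: 5×12 + 11 = 71
F#6: 6×12 + 6 = 78
Difference = 78 - 71 = 7
= 7 semitones


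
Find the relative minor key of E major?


The relative minor shares the major's key signature and starts on its 6th degree
6th degree = a major 6th above the tonic; a major 6th above E is C#
→ relative minor of E major is C# minor
= C# minor


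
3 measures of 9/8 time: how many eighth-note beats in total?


Time signature 9/8: the bottom number 8 means the eighth note gets one count
The top number 9 means 9 eighth-note beats per measure
Total = 9 × 3 measures
= 27 eighth-note beats


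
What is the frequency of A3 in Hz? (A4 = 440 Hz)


Reasoning:
f = 440 × 2^(n/12) where n = semitones from A4
A3: -12 semitones from A4
f = 440 × 2^(-12/12)
f = 220.00 Hz


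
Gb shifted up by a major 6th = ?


Let's work it out.
major 6th: 6 letter names, 9 semitones
Letter: G + 5 → E
Pitch: Gb + 9 semitones, spelled as an E → Eb
= Eb


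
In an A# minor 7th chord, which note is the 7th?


Step by step:
Minor 7th chord = root + minor 3rd + perfect 5th + minor 7th
Seventh chords stack in thirds, so the letter names are A-C-E-G
Root: A#
Minor 3rd above A#: C#
Perfect 5th above A#: E#
Minor 7th above A#: G#
The 7th = G#


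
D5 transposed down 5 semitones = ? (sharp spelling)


D5: chromatic position 2 in octave 5 → absolute = 5×12 + 2 = 62
Transpose down 5: 62 - 5 = 57
57 = 4×12 + 9 → A in octave 4
Result = A4
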